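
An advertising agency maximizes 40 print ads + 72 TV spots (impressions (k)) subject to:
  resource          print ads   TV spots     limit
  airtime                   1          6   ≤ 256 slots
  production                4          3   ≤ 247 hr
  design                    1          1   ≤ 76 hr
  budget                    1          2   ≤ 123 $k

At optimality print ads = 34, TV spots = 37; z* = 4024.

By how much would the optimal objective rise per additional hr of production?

Binding: airtime and production. Non-binding: design (5 unused), budget (15 unused).
By complementary slackness, y = 0 for the non-binding constraints.
From A_Bᵀ y = c: 1·y_airtime + 4·y_production = 40; 6·y_airtime + 3·y_production = 72.
→ y_airtime = 8 and y_production = 8.
Shadow price of production = 8.

8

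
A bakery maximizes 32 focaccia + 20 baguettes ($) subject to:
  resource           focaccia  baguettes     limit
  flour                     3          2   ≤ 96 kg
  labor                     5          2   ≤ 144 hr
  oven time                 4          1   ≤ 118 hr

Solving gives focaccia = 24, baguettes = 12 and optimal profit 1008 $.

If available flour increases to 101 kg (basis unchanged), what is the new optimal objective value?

Check each constraint at x*: flour 96/96 (tight); labor 144/144 (tight); oven time 108/118 (slack 10).
Since oven time is not tight, its dual is 0.
The binding rows give the dual system: 3·y_flour + 5·y_labor = 32 and 2·y_flour + 2·y_labor = 20.
→ y_flour = 9 and y_labor = 1.
Δz = y_flour·Δb = 9 × (5) = 45, so new z* = 1008 + 45 = 1053.

1053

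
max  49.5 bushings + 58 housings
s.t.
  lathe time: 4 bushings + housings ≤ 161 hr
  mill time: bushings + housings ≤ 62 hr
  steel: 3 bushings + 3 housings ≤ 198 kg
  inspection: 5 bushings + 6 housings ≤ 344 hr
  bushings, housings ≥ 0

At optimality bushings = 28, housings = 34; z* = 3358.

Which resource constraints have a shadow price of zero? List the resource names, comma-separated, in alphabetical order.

lathe time: 146/161 (slack 15)
mill time: 62/62 (binding)
steel: 186/198 (slack 12)
inspection: 344/344 (binding)
By complementary slackness, a constraint with positive slack has shadow price 0 → lathe time, steel.

lathe time, steel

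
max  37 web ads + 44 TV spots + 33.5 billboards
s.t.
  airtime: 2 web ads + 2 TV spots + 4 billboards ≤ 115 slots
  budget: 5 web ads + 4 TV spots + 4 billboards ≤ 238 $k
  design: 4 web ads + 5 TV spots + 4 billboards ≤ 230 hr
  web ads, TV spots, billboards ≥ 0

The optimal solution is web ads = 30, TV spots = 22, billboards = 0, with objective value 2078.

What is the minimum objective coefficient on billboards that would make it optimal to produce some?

36

Binding: budget and design. Non-binding: airtime (11 unused).
Since airtime is not tight, its dual is 0.
Dual feasibility on the basic columns requires 5·y_budget + 4·y_design = 37, 4·y_budget + 5·y_design = 44.
Solving: y_budget = 1, y_design = 8.
billboards enters the basis when its profit ≥ yᵀa₃ = 1·4 + 8·4 = 36.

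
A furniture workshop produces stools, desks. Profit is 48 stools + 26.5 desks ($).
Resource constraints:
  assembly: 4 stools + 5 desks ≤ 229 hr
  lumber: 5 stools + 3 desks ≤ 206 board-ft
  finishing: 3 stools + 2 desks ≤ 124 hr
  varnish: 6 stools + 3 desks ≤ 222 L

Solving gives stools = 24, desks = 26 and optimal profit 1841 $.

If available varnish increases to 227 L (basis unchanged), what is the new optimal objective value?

Check each constraint at x*: assembly 226/229 (slack 3); lumber 198/206 (slack 8); finishing 124/124 (tight); varnish 222/222 (tight).
Since assembly, lumber are not tight, their duals are 0.
The binding rows give the dual system: 3·y_finishing + 6·y_varnish = 48 and 2·y_finishing + 3·y_varnish = 26.5.
→ y_finishing = 5 and y_varnish = 5.5.
Δz = y_varnish·Δb = 5.5 × (5) = 27.5, so new z* = 1841 + 27.5 = 1868.5.

1868.5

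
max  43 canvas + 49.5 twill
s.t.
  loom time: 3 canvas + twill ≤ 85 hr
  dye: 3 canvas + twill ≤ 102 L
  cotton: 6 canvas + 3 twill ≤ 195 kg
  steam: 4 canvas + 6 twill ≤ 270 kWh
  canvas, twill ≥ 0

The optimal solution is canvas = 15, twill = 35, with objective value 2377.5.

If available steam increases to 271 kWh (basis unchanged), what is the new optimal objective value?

Binding: cotton and steam. Non-binding: loom time (5 unused), dye (22 unused).
Slack constraints have shadow price 0 (complementary slackness).
Dual feasibility on the basic columns requires 6·y_cotton + 4·y_steam = 43, 3·y_cotton + 6·y_steam = 49.5.
→ y_cotton = 2.5 and y_steam = 7.
Δz = y_steam·Δb = 7 × (1) = 7, so new z* = 2377.5 + 7 = 2384.5.

2384.5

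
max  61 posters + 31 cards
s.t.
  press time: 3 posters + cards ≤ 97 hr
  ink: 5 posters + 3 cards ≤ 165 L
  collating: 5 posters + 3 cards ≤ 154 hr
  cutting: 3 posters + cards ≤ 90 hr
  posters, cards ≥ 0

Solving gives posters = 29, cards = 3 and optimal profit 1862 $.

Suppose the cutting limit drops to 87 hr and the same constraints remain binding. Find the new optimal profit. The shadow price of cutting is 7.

Δb = -3, so new z* = 1862 + (7)·(-3) = 1862 − 21 = 1841.

1841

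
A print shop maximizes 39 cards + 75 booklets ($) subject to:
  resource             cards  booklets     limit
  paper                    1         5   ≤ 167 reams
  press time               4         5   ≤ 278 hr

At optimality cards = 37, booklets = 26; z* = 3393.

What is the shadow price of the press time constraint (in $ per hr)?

Both paper and press time are binding at x*.
The binding rows give the dual system: 1·y_paper + 4·y_press time = 39 and 5·y_paper + 5·y_press time = 75.
Solving: y_paper = 7, y_press time = 8.
Shadow price of press time = 8.

8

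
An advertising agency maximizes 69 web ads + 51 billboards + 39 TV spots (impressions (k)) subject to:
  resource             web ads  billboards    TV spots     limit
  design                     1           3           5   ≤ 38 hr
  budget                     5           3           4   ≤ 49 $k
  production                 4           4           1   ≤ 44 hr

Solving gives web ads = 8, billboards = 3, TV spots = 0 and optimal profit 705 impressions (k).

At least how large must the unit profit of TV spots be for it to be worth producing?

42

Check each constraint at x*: design 17/38 (slack 21); budget 49/49 (tight); production 44/44 (tight).
Since design is not tight, its dual is 0.
Dual feasibility on the basic columns requires 5·y_budget + 4·y_production = 69, 3·y_budget + 4·y_production = 51.
Solving: y_budget = 9, y_production = 6.
TV spots enters the basis when its profit ≥ yᵀa₃ = 9·4 + 6·1 = 42.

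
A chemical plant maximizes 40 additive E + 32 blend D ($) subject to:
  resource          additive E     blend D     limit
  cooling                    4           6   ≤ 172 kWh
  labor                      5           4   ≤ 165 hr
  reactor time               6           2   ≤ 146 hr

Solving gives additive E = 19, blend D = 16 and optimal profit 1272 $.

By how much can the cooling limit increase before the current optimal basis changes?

12

Binding constraints: cooling, reactor time. The basis is B = [[4,6],[6,2]] with det -28.
Per unit increase in cooling, x* moves by d = (-0.0714, 0.2143).
The basis stays optimal until labor becomes binding; allowable increase = 12 kWh.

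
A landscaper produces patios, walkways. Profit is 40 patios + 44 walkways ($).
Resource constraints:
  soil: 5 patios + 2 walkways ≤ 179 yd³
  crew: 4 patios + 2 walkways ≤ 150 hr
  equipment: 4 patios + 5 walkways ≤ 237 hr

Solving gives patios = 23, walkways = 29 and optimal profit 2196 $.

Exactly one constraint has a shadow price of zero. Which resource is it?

soil

soil: 173/179 (slack 6)
crew: 150/150 (binding)
equipment: 237/237 (binding)
By complementary slackness, a constraint with positive slack has shadow price 0 → soil.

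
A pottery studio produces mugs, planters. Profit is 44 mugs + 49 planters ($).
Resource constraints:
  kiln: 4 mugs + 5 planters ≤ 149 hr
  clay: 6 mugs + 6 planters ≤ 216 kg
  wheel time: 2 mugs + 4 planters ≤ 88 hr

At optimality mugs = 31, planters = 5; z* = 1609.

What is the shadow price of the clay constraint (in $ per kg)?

4

Binding: kiln and clay. Non-binding: wheel time (6 unused).
Since wheel time is not tight, its dual is 0.
From A_Bᵀ y = c: 4·y_kiln + 6·y_clay = 44; 5·y_kiln + 6·y_clay = 49.
→ y_kiln = 5 and y_clay = 4.
Shadow price of clay = 4.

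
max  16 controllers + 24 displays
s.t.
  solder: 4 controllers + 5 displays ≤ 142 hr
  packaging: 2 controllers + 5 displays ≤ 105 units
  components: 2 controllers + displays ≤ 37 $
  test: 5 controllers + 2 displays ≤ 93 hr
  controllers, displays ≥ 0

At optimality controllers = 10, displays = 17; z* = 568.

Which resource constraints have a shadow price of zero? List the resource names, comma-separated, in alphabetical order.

solder: 125/142 (slack 17)
packaging: 105/105 (binding)
components: 37/37 (binding)
test: 84/93 (slack 9)
By complementary slackness, a constraint with positive slack has shadow price 0 → solder, test.

solder, test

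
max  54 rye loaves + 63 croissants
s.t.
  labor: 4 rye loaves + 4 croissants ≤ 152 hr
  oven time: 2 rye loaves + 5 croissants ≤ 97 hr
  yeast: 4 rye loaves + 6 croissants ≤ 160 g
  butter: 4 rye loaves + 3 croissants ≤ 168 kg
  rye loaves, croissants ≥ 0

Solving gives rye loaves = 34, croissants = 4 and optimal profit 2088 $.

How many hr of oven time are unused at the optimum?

oven time used = 2·34 + 5·4 = 88; slack = 97 − 88 = 9.

9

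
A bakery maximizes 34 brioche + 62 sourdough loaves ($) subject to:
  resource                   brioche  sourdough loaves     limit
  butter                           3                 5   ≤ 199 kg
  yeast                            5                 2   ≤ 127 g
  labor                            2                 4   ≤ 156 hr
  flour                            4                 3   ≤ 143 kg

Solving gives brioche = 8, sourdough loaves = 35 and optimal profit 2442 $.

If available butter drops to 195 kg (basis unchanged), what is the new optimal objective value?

Check each constraint at x*: butter 199/199 (tight); yeast 110/127 (slack 17); labor 156/156 (tight); flour 137/143 (slack 6).
Slack constraints have shadow price 0 (complementary slackness).
Dual feasibility on the basic columns requires 3·y_butter + 2·y_labor = 34, 5·y_butter + 4·y_labor = 62.
This yields shadow prices y_butter = 6, y_labor = 8.
Δz = y_butter·Δb = 6 × (-4) = -24, so new z* = 2442 − 24 = 2418.

2418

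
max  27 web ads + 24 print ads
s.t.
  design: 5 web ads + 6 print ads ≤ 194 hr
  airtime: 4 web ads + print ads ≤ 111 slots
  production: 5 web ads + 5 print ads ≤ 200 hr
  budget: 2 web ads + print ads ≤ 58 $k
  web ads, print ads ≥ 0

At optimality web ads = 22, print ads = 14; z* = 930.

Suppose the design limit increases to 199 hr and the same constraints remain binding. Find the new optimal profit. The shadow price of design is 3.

Δb = 5, so new z* = 930 + (3)·(5) = 930 + 15 = 945.

945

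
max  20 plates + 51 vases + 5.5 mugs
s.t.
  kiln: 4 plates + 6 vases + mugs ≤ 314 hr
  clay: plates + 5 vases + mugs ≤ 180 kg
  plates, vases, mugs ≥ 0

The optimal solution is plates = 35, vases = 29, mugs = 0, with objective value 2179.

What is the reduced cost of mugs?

-4

At the optimum: kiln uses 314 of 314 (binding); clay uses 180 of 180 (binding).
The binding rows give the dual system: 4·y_kiln + 1·y_clay = 20 and 6·y_kiln + 5·y_clay = 51.
This yields shadow prices y_kiln = 3.5, y_clay = 6.
Reduced cost of mugs: c₃ − yᵀa₃ = 5.5 − (3.5·1 + 6·1) = 5.5 − 9.5 = -4.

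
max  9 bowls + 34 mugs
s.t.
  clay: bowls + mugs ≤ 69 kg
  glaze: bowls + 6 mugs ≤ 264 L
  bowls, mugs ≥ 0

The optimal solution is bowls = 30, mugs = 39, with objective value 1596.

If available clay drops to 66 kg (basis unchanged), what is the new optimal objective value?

Both clay and glaze are binding at x*.
From A_Bᵀ y = c: 1·y_clay + 1·y_glaze = 9; 1·y_clay + 6·y_glaze = 34.
→ y_clay = 4 and y_glaze = 5.
Δz = y_clay·Δb = 4 × (-3) = -12, so new z* = 1596 − 12 = 1584.

1584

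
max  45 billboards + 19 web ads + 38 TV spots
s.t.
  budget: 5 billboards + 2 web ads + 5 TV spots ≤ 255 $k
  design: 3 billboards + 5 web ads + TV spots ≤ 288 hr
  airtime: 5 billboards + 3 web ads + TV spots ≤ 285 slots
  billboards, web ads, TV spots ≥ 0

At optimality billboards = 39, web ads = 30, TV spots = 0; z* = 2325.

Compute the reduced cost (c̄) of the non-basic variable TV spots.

-3

Binding: budget and airtime. Non-binding: design (21 unused).
By complementary slackness, y = 0 for the non-binding constraint.
From A_Bᵀ y = c: 5·y_budget + 5·y_airtime = 45; 2·y_budget + 3·y_airtime = 19.
This yields shadow prices y_budget = 8, y_airtime = 1.
Reduced cost of TV spots: c₃ − yᵀa₃ = 38 − (8·5 + 1·1) = 38 − 41 = -3.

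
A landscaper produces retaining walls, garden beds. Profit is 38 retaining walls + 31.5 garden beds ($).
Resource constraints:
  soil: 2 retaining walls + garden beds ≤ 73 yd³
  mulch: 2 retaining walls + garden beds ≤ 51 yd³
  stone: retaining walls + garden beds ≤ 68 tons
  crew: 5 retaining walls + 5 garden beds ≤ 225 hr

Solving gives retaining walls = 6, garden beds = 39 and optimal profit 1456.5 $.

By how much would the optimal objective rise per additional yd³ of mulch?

6.5

Check each constraint at x*: soil 51/73 (slack 22); mulch 51/51 (tight); stone 45/68 (slack 23); crew 225/225 (tight).
Slack constraints have shadow price 0 (complementary slackness).
The binding rows give the dual system: 2·y_mulch + 5·y_crew = 38 and 1·y_mulch + 5·y_crew = 31.5.
This yields shadow prices y_mulch = 6.5, y_crew = 5.
Shadow price of mulch = 6.5.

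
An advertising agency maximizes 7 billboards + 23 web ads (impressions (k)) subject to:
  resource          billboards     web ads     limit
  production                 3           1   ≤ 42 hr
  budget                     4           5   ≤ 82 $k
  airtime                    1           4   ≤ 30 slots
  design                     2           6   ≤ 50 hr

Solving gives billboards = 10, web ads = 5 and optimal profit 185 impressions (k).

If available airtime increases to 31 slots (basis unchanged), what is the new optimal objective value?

187

At the optimum: production uses 35 of 42 (slack = 7); budget uses 65 of 82 (slack = 17); airtime uses 30 of 30 (binding); design uses 50 of 50 (binding).
Slack constraints have shadow price 0 (complementary slackness).
From A_Bᵀ y = c: 1·y_airtime + 2·y_design = 7; 4·y_airtime + 6·y_design = 23.
→ y_airtime = 2 and y_design = 2.5.
Δz = y_airtime·Δb = 2 × (1) = 2, so new z* = 185 + 2 = 187.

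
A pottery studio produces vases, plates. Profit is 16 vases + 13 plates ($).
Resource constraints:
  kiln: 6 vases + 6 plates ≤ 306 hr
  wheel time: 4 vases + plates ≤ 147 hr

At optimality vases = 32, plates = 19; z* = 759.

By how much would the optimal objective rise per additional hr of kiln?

2

Both kiln and wheel time are binding at x*.
The binding rows give the dual system: 6·y_kiln + 4·y_wheel time = 16 and 6·y_kiln + 1·y_wheel time = 13.
→ y_kiln = 2 and y_wheel time = 1.
Shadow price of kiln = 2.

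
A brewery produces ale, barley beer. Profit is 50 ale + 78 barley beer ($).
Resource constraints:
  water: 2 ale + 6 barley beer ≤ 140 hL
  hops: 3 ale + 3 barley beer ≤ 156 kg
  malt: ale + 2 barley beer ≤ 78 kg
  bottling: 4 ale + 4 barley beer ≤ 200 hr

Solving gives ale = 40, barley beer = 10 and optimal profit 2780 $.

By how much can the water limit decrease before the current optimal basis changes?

40

Binding constraints: water, bottling. The basis is B = [[2,6],[4,4]] with det -16.
Per unit decrease in water, x* moves by d = (0.25, -0.25).
The basis stays optimal until barley beer reaches 0; allowable decrease = 40 hL.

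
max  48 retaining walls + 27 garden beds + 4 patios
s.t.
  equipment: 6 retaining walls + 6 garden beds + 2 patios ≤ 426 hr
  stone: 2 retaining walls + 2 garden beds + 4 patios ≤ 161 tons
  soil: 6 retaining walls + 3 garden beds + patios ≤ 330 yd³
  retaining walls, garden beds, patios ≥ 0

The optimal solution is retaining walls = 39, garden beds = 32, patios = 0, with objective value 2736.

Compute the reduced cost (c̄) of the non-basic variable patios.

Check each constraint at x*: equipment 426/426 (tight); stone 142/161 (slack 19); soil 330/330 (tight).
Since stone is not tight, its dual is 0.
Dual feasibility on the basic columns requires 6·y_equipment + 6·y_soil = 48, 6·y_equipment + 3·y_soil = 27.
This yields shadow prices y_equipment = 1, y_soil = 7.
Reduced cost of patios: c₃ − yᵀa₃ = 4 − (1·2 + 7·1) = 4 − 9 = -5.

-5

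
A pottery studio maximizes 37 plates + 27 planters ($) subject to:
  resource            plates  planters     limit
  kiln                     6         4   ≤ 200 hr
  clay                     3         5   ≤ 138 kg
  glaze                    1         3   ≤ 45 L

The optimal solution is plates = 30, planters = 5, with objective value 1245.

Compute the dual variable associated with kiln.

Check each constraint at x*: kiln 200/200 (tight); clay 115/138 (slack 23); glaze 45/45 (tight).
Slack constraints have shadow price 0 (complementary slackness).
From A_Bᵀ y = c: 6·y_kiln + 1·y_glaze = 37; 4·y_kiln + 3·y_glaze = 27.
→ y_kiln = 6 and y_glaze = 1.
Shadow price of kiln = 6.

6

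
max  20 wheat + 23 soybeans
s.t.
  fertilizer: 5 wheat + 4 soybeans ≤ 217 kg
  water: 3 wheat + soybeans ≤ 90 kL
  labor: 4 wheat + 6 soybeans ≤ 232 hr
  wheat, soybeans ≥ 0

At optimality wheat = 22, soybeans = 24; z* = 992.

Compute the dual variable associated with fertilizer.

0

Check each constraint at x*: fertilizer 206/217 (slack 11); water 90/90 (tight); labor 232/232 (tight).
By complementary slackness, y = 0 for the non-binding constraint.
The binding rows give the dual system: 3·y_water + 4·y_labor = 20 and 1·y_water + 6·y_labor = 23.
Solving: y_water = 2, y_labor = 3.5.
Shadow price of fertilizer = 0.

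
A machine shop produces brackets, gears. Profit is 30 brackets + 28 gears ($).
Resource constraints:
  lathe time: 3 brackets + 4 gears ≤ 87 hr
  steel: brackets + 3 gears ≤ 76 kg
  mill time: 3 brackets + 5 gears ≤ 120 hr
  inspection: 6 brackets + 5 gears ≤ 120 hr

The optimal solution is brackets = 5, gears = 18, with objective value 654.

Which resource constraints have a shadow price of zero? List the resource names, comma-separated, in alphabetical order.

lathe time: 87/87 (binding)
steel: 59/76 (slack 17)
mill time: 105/120 (slack 15)
inspection: 120/120 (binding)
By complementary slackness, a constraint with positive slack has shadow price 0 → mill time, steel.

mill time, steel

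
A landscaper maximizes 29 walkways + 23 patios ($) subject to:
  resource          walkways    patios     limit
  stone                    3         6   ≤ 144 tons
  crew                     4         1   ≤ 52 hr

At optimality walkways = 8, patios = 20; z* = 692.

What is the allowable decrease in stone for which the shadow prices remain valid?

Binding constraints: stone, crew. The basis is B = [[3,6],[4,1]] with det -21.
Per unit decrease in stone, x* moves by d = (0.0476, -0.1905).
The basis stays optimal until patios reaches 0; allowable decrease = 105 tons.

105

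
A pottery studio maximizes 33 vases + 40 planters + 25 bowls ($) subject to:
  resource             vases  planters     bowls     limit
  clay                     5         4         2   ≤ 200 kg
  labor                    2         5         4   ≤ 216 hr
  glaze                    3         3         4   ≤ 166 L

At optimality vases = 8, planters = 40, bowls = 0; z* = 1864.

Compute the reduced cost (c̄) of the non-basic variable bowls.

-1

At the optimum: clay uses 200 of 200 (binding); labor uses 216 of 216 (binding); glaze uses 144 of 166 (slack = 22).
By complementary slackness, y = 0 for the non-binding constraint.
The binding rows give the dual system: 5·y_clay + 2·y_labor = 33 and 4·y_clay + 5·y_labor = 40.
→ y_clay = 5 and y_labor = 4.
Reduced cost of bowls: c₃ − yᵀa₃ = 25 − (5·2 + 4·4) = 25 − 26 = -1.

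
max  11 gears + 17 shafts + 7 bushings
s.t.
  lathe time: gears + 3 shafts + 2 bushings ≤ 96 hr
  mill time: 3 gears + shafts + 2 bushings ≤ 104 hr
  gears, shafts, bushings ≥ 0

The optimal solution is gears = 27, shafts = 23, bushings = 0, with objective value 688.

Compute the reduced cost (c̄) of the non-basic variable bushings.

Check each constraint at x*: lathe time 96/96 (tight); mill time 104/104 (tight).
From A_Bᵀ y = c: 1·y_lathe time + 3·y_mill time = 11; 3·y_lathe time + 1·y_mill time = 17.
→ y_lathe time = 5 and y_mill time = 2.
Reduced cost of bushings: c₃ − yᵀa₃ = 7 − (5·2 + 2·2) = 7 − 14 = -7.

-7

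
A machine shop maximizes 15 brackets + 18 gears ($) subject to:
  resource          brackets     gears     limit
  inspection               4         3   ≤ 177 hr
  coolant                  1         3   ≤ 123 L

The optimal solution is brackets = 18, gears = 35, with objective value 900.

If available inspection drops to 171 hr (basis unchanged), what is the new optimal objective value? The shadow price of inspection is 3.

882

Δb = -6, so new z* = 900 + (3)·(-6) = 900 − 18 = 882.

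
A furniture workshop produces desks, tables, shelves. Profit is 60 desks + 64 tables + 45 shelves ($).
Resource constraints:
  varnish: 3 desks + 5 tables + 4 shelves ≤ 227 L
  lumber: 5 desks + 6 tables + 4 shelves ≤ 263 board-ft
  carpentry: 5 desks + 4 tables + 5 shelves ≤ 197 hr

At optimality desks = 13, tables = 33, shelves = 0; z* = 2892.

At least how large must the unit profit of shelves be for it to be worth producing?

52

Check each constraint at x*: varnish 204/227 (slack 23); lumber 263/263 (tight); carpentry 197/197 (tight).
Slack constraints have shadow price 0 (complementary slackness).
The binding rows give the dual system: 5·y_lumber + 5·y_carpentry = 60 and 6·y_lumber + 4·y_carpentry = 64.
This yields shadow prices y_lumber = 8, y_carpentry = 4.
shelves enters the basis when its profit ≥ yᵀa₃ = 8·4 + 4·5 = 52.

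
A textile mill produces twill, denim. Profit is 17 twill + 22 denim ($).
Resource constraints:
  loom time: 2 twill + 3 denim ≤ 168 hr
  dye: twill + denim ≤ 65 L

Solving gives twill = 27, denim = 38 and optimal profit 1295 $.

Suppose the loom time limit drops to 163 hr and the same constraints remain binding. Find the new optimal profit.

At the optimum: loom time uses 168 of 168 (binding); dye uses 65 of 65 (binding).
Dual feasibility on the basic columns requires 2·y_loom time + 1·y_dye = 17, 3·y_loom time + 1·y_dye = 22.
Solving: y_loom time = 5, y_dye = 7.
Δz = y_loom time·Δb = 5 × (-5) = -25, so new z* = 1295 − 25 = 1270.

1270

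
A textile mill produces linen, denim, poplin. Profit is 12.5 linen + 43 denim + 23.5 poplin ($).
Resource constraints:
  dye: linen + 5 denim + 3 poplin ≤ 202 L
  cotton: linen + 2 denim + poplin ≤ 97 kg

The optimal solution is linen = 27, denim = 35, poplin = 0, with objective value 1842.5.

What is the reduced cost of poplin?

Both dye and cotton are binding at x*.
The binding rows give the dual system: 1·y_dye + 1·y_cotton = 12.5 and 5·y_dye + 2·y_cotton = 43.
→ y_dye = 6 and y_cotton = 6.5.
Reduced cost of poplin: c₃ − yᵀa₃ = 23.5 − (6·3 + 6.5·1) = 23.5 − 24.5 = -1.

-1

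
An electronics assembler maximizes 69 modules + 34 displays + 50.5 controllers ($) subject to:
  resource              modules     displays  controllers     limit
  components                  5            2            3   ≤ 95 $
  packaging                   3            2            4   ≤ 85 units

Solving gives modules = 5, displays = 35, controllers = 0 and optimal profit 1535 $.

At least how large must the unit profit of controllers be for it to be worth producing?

59

At the optimum: components uses 95 of 95 (binding); packaging uses 85 of 85 (binding).
Dual feasibility on the basic columns requires 5·y_components + 3·y_packaging = 69, 2·y_components + 2·y_packaging = 34.
Solving: y_components = 9, y_packaging = 8.
controllers enters the basis when its profit ≥ yᵀa₃ = 9·3 + 8·4 = 59.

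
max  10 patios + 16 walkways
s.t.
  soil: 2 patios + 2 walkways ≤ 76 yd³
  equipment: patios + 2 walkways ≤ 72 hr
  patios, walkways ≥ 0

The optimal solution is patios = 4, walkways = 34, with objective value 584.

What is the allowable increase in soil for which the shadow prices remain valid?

Binding constraints: soil, equipment. The basis is B = [[2,2],[1,2]] with det 2.
Per unit increase in soil, x* moves by d = (1, -0.5).
The basis stays optimal until walkways reaches 0; allowable increase = 68 yd³.

68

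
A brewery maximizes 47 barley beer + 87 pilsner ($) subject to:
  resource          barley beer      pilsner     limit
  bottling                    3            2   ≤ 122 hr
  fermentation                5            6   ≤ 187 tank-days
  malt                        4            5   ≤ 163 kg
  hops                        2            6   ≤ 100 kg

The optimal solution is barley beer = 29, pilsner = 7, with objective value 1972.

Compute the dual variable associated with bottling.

0

Check each constraint at x*: bottling 101/122 (slack 21); fermentation 187/187 (tight); malt 151/163 (slack 12); hops 100/100 (tight).
Slack constraints have shadow price 0 (complementary slackness).
From A_Bᵀ y = c: 5·y_fermentation + 2·y_hops = 47; 6·y_fermentation + 6·y_hops = 87.
→ y_fermentation = 6 and y_hops = 8.5.
Shadow price of bottling = 0.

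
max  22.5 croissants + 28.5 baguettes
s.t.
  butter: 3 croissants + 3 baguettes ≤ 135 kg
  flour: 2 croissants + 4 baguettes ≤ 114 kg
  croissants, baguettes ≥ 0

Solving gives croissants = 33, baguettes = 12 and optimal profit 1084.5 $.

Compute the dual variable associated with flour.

3

Check each constraint at x*: butter 135/135 (tight); flour 114/114 (tight).
From A_Bᵀ y = c: 3·y_butter + 2·y_flour = 22.5; 3·y_butter + 4·y_flour = 28.5.
This yields shadow prices y_butter = 5.5, y_flour = 3.
Shadow price of flour = 3.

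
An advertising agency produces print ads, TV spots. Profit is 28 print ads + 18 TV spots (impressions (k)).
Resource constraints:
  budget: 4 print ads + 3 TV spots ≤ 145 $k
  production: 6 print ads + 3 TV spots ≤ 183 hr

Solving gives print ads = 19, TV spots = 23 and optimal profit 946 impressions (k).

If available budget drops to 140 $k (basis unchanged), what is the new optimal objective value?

At the optimum: budget uses 145 of 145 (binding); production uses 183 of 183 (binding).
Dual feasibility on the basic columns requires 4·y_budget + 6·y_production = 28, 3·y_budget + 3·y_production = 18.
→ y_budget = 4 and y_production = 2.
Δz = y_budget·Δb = 4 × (-5) = -20, so new z* = 946 − 20 = 926.

926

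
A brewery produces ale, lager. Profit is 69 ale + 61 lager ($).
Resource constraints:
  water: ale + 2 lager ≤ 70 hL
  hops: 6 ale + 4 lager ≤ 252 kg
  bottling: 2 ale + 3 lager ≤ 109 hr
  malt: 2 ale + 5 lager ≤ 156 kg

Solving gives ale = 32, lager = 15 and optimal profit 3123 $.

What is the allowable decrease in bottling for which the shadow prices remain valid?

25

Binding constraints: hops, bottling. The basis is B = [[6,4],[2,3]] with det 10.
Per unit decrease in bottling, x* moves by d = (0.4, -0.6).
The basis stays optimal until lager reaches 0; allowable decrease = 25 hr.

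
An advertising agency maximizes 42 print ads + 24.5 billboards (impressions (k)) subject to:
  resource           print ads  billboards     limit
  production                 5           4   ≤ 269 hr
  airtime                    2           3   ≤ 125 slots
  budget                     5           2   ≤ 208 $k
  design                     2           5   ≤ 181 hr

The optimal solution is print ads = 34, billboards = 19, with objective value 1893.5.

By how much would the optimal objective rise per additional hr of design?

0

Check each constraint at x*: production 246/269 (slack 23); airtime 125/125 (tight); budget 208/208 (tight); design 163/181 (slack 18).
By complementary slackness, y = 0 for the non-binding constraints.
The binding rows give the dual system: 2·y_airtime + 5·y_budget = 42 and 3·y_airtime + 2·y_budget = 24.5.
This yields shadow prices y_airtime = 3.5, y_budget = 7.
Shadow price of design = 0.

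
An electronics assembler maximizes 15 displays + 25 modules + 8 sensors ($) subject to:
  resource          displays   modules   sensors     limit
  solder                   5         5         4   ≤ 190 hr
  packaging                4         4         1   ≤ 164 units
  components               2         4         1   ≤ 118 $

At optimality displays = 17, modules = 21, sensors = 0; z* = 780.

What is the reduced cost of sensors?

-1

At the optimum: solder uses 190 of 190 (binding); packaging uses 152 of 164 (slack = 12); components uses 118 of 118 (binding).
By complementary slackness, y = 0 for the non-binding constraint.
From A_Bᵀ y = c: 5·y_solder + 2·y_components = 15; 5·y_solder + 4·y_components = 25.
Solving: y_solder = 1, y_components = 5.
Reduced cost of sensors: c₃ − yᵀa₃ = 8 − (1·4 + 5·1) = 8 − 9 = -1.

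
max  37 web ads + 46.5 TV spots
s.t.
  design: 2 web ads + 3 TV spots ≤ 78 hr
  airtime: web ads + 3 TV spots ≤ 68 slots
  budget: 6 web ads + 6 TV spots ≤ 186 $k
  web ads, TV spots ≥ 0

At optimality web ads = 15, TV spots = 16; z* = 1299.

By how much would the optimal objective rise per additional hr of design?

Binding: design and budget. Non-binding: airtime (5 unused).
Since airtime is not tight, its dual is 0.
Dual feasibility on the basic columns requires 2·y_design + 6·y_budget = 37, 3·y_design + 6·y_budget = 46.5.
This yields shadow prices y_design = 9.5, y_budget = 3.
Shadow price of design = 9.5.

9.5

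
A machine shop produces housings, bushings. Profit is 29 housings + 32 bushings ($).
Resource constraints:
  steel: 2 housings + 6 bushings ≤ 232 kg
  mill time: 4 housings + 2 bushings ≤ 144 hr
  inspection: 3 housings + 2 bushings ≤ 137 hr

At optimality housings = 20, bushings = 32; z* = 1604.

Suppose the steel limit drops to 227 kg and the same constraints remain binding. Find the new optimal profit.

1586.5

Binding: steel and mill time. Non-binding: inspection (13 unused).
Since inspection is not tight, its dual is 0.
The binding rows give the dual system: 2·y_steel + 4·y_mill time = 29 and 6·y_steel + 2·y_mill time = 32.
→ y_steel = 3.5 and y_mill time = 5.5.
Δz = y_steel·Δb = 3.5 × (-5) = -17.5, so new z* = 1604 − 17.5 = 1586.5.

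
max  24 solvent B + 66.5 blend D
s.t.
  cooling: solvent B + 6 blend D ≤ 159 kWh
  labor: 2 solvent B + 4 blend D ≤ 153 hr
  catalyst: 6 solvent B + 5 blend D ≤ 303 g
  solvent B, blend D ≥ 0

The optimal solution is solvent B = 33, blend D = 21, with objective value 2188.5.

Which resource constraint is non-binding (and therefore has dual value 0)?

labor

cooling: 159/159 (binding)
labor: 150/153 (slack 3)
catalyst: 303/303 (binding)
By complementary slackness, a constraint with positive slack has shadow price 0 → labor.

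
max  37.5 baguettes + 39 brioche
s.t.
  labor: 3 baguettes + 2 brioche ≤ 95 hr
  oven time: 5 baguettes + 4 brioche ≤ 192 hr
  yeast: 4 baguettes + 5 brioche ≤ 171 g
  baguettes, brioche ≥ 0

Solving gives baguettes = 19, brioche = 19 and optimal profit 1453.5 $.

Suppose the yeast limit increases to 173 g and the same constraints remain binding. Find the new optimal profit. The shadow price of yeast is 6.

1465.5

Δb = 2, so new z* = 1453.5 + (6)·(2) = 1453.5 + 12 = 1465.5.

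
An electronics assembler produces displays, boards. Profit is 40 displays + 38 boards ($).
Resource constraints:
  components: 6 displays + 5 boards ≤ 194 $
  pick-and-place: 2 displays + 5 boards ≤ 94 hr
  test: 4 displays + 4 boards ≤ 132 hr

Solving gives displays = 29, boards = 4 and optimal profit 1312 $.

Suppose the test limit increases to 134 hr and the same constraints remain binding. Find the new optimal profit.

Check each constraint at x*: components 194/194 (tight); pick-and-place 78/94 (slack 16); test 132/132 (tight).
Slack constraints have shadow price 0 (complementary slackness).
From A_Bᵀ y = c: 6·y_components + 4·y_test = 40; 5·y_components + 4·y_test = 38.
Solving: y_components = 2, y_test = 7.
Δz = y_test·Δb = 7 × (2) = 14, so new z* = 1312 + 14 = 1326.

1326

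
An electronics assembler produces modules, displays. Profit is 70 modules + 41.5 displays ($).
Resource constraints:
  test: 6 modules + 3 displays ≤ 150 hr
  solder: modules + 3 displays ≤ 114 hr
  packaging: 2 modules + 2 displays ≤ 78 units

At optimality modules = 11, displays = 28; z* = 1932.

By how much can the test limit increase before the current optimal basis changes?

Binding constraints: test, packaging. The basis is B = [[6,3],[2,2]] with det 6.
Per unit increase in test, x* moves by d = (0.3333, -0.3333).
The basis stays optimal until displays reaches 0; allowable increase = 84 hr.

84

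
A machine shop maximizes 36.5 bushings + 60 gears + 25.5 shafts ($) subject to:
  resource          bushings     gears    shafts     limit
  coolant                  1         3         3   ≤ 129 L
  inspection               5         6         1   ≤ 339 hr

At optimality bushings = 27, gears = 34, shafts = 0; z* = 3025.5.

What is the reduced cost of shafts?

Both coolant and inspection are binding at x*.
Dual feasibility on the basic columns requires 1·y_coolant + 5·y_inspection = 36.5, 3·y_coolant + 6·y_inspection = 60.
This yields shadow prices y_coolant = 9, y_inspection = 5.5.
Reduced cost of shafts: c₃ − yᵀa₃ = 25.5 − (9·3 + 5.5·1) = 25.5 − 32.5 = -7.

-7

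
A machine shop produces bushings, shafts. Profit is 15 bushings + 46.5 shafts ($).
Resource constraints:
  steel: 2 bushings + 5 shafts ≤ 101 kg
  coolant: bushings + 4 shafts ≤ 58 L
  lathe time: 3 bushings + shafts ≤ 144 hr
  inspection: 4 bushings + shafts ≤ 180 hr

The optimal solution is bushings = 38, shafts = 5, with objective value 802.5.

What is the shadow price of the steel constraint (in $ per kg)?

Binding: steel and coolant. Non-binding: lathe time (25 unused), inspection (23 unused).
By complementary slackness, y = 0 for the non-binding constraints.
Dual feasibility on the basic columns requires 2·y_steel + 1·y_coolant = 15, 5·y_steel + 4·y_coolant = 46.5.
Solving: y_steel = 4.5, y_coolant = 6.
Shadow price of steel = 4.5.

4.5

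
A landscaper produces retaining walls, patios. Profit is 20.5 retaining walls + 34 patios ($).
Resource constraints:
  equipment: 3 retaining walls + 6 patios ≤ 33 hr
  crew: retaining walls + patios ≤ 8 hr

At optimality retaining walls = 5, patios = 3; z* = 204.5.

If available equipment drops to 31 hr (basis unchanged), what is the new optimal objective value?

195.5

Check each constraint at x*: equipment 33/33 (tight); crew 8/8 (tight).
Dual feasibility on the basic columns requires 3·y_equipment + 1·y_crew = 20.5, 6·y_equipment + 1·y_crew = 34.
This yields shadow prices y_equipment = 4.5, y_crew = 7.
Δz = y_equipment·Δb = 4.5 × (-2) = -9, so new z* = 204.5 − 9 = 195.5.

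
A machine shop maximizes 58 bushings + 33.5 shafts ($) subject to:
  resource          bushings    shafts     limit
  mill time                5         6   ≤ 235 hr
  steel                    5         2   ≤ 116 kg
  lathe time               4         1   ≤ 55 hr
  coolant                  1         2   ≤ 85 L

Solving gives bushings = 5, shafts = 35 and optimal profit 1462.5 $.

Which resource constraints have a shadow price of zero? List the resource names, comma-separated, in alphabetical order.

mill time: 235/235 (binding)
steel: 95/116 (slack 21)
lathe time: 55/55 (binding)
coolant: 75/85 (slack 10)
By complementary slackness, a constraint with positive slack has shadow price 0 → coolant, steel.

coolant, steel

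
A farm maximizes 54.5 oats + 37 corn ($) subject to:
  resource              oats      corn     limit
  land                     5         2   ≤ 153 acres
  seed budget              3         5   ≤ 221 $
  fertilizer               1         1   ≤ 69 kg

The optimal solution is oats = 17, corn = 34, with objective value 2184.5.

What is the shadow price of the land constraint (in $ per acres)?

Binding: land and seed budget. Non-binding: fertilizer (18 unused).
By complementary slackness, y = 0 for the non-binding constraint.
Dual feasibility on the basic columns requires 5·y_land + 3·y_seed budget = 54.5, 2·y_land + 5·y_seed budget = 37.
This yields shadow prices y_land = 8.5, y_seed budget = 4.
Shadow price of land = 8.5.

8.5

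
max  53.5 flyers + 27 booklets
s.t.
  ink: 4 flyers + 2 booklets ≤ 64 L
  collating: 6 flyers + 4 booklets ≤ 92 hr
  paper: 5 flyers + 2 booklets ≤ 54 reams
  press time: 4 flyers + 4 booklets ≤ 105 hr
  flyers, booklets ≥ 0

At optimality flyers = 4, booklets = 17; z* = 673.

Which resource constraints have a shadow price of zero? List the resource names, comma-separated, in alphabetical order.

ink: 50/64 (slack 14)
collating: 92/92 (binding)
paper: 54/54 (binding)
press time: 84/105 (slack 21)
By complementary slackness, a constraint with positive slack has shadow price 0 → ink, press time.

ink, press time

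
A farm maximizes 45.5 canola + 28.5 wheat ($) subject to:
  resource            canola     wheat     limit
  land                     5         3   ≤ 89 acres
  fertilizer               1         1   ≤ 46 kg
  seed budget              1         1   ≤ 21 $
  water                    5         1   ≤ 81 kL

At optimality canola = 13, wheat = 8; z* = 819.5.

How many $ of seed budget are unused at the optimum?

0

seed budget used = 1·13 + 1·8 = 21; slack = 21 − 21 = 0.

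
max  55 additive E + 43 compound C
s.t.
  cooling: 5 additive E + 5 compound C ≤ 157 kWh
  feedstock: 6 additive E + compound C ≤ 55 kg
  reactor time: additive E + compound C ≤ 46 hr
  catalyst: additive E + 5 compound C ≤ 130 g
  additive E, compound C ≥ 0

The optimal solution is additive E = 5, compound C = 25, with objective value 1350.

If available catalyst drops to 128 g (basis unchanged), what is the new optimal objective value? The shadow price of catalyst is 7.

Δb = -2, so new z* = 1350 + (7)·(-2) = 1350 − 14 = 1336.

1336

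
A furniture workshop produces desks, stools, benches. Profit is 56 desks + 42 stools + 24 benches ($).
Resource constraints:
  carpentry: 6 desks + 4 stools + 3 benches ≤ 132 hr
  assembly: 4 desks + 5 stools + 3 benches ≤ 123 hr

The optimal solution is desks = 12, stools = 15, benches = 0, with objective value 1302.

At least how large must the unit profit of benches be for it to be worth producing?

30

Both carpentry and assembly are binding at x*.
The binding rows give the dual system: 6·y_carpentry + 4·y_assembly = 56 and 4·y_carpentry + 5·y_assembly = 42.
→ y_carpentry = 8 and y_assembly = 2.
benches enters the basis when its profit ≥ yᵀa₃ = 8·3 + 2·3 = 30.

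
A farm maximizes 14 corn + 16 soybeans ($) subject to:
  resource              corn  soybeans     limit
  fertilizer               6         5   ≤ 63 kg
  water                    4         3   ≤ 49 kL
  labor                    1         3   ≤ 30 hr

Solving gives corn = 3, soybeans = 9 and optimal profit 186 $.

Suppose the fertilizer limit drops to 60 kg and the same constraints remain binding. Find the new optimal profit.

Check each constraint at x*: fertilizer 63/63 (tight); water 39/49 (slack 10); labor 30/30 (tight).
Slack constraints have shadow price 0 (complementary slackness).
Dual feasibility on the basic columns requires 6·y_fertilizer + 1·y_labor = 14, 5·y_fertilizer + 3·y_labor = 16.
Solving: y_fertilizer = 2, y_labor = 2.
Δz = y_fertilizer·Δb = 2 × (-3) = -6, so new z* = 186 − 6 = 180.

180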